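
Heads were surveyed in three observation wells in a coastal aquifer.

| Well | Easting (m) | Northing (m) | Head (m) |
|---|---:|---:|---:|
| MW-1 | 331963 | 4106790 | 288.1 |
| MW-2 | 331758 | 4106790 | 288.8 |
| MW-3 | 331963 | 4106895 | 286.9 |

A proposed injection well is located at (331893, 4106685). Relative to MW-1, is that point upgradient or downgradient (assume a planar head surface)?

upgradient

∂h/∂x = (288.8 − 288.1) / (331758 − 331963) = -0.003415
∂h/∂y = (286.9 − 288.1) / (4106895 − 4106790) = -0.01143
Head at (331893, 4106685) = 288.1 + (-0.003415)·(-70) + (-0.01143)·(-105) = 289.54 m.
That is higher than the 288.1 m at MW-1, so the point is upgradient.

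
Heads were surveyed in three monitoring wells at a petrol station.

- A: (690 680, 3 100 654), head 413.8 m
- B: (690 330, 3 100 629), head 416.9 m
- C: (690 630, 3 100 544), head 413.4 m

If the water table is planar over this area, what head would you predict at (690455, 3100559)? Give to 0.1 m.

Differences from A: to B (Δx, Δy, Δh) = (-350, -25, +3.1); to C = (-50, -110, -0.4).
Solve a·Δx + b·Δy = Δh: det = (-350)·(-110) − (-50)·(-25) = 37250.
∂h/∂x = [(+3.1)·(-110) − (-0.4)·(-25)] / 37250 = -0.009423
∂h/∂y = [(-350)·(-0.4) − (-50)·(+3.1)] / 37250 = +0.007919
h(690455, 3100559) = 413.8 + (-0.009423)·(-225) + (+0.007919)·(-95) = 413.8 +2.120 -0.752 = 415.168 m.

415.2 m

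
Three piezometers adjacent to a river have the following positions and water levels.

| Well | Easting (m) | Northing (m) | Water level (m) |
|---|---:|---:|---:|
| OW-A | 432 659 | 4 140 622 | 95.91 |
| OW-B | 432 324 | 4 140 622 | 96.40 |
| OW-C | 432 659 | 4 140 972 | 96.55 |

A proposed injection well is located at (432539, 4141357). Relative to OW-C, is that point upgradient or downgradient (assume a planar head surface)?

upgradient

∂h/∂x = (96.40 − 95.91) / (432324 − 432659) = -0.001463
∂h/∂y = (96.55 − 95.91) / (4140972 − 4140622) = +0.001829
Head at (432539, 4141357) = 95.91 + (-0.001463)·(-120) + (+0.001829)·(735) = 97.43 m.
That is higher than the 96.55 m at OW-C, so the point is upgradient.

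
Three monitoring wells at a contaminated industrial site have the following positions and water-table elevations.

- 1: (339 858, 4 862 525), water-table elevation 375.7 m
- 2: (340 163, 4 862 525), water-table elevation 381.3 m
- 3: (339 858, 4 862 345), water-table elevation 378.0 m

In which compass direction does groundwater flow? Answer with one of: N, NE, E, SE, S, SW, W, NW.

∂h/∂x = (381.3 − 375.7) / (340163 − 339858) = +0.01836
∂h/∂y = (378.0 − 375.7) / (4862345 − 4862525) = -0.01278
Flow = −∇h = (-0.01836 east, +0.01278 north), which points northwest.

NW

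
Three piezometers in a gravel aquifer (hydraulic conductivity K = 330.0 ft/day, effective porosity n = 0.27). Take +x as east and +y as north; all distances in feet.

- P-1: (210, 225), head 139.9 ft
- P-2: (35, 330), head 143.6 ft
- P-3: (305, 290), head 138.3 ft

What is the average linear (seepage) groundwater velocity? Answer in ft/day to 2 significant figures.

24 ft/day

Three-point gradient (reference P-1): Δ to P-2 = (-175, 105, +3.7), Δ to P-3 = (95, 65, -1.6).
∂h/∂x = -0.01913, ∂h/∂y = +0.003349 (det = -21350).
|∇h| = √(-0.01913² + 0.003349²) = 0.01942
Seepage velocity v = K·i/n = 330.0 × 0.01942 / 0.27 = 23.74 ft/day.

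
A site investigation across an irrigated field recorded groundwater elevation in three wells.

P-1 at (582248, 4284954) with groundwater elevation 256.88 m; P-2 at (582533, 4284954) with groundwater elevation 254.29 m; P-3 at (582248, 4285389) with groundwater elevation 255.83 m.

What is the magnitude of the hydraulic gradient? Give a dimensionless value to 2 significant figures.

∂h/∂x = (254.29 − 256.88) / (582533 − 582248) = -0.009088
∂h/∂y = (255.83 − 256.88) / (4285389 − 4284954) = -0.002414
|∇h| = √(-0.009088² + -0.002414²) = 0.009403

0.0094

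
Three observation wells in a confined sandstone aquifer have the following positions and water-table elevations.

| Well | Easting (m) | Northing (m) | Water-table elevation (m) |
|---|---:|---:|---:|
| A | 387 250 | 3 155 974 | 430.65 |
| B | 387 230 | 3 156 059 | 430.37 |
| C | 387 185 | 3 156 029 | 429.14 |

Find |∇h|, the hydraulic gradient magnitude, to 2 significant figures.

With h = a·x + b·y + c and A as origin, the differences give:
  (-20)·a + 85·b = -0.28
  (-65)·a + 55·b = -1.51
Eliminate b (×55 and ×85, subtract): 4425·a = 112.950 → a = ∂h/∂x = +0.02553
Back-substitute: b = ∂h/∂y = +0.002712.
|∇h| = √(0.02553² + 0.002712²) = 0.02567

0.026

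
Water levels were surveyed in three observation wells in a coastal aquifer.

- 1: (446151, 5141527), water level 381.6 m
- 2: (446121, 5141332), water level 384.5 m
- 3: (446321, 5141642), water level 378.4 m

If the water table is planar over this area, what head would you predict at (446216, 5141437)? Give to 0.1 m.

With h = a·x + b·y + c and 1 as origin, the differences give:
  (-30)·a + (-195)·b = +2.9
  170·a + 115·b = -3.2
Eliminate b (×115 and ×(-195), subtract): 29700·a = -290.50 → a = ∂h/∂x = -0.009781
Back-substitute: b = ∂h/∂y = -0.01337.
h(446216, 5141437) = 381.6 + (-0.009781)·(65) + (-0.01337)·(-90) = 381.6 -0.636 +1.203 = 382.167 m.

382.2 m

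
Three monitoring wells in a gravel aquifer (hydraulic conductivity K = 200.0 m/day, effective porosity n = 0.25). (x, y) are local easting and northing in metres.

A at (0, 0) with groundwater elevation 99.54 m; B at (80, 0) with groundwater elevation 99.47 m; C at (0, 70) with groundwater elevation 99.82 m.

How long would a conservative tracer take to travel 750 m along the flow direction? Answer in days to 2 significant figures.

∂h/∂x = (99.47 − 99.54) / (80 − 0) = -0.0008750
∂h/∂y = (99.82 − 99.54) / (70 − 0) = +0.004000
|∇h| = √(-0.0008750² + 0.004000²) = 0.004095
Seepage velocity v = K·i/n = 200.0 × 0.004095 / 0.25 = 3.276 m/day.
t = 750 / 3.276 = 228.9 days.

230 days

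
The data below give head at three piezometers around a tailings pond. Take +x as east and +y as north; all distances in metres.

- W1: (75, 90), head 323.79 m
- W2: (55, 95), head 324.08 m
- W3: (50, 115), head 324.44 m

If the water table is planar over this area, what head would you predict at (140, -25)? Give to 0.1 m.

321.3 m

Taking W1 as reference: W2−W1 = (-20, 5, +0.29); W3−W1 = (-25, 25, +0.65).
Determinant of the coordinate differences = (-20)·25 − (-25)·5 = -375.
∂h/∂x = [(+0.29)·25 − (+0.65)·5] / -375 = -0.01067
∂h/∂y = [(-20)·(+0.65) − (-25)·(+0.29)] / -375 = +0.01533
h(140, -25) = 323.79 + (-0.01067)·(65) + (+0.01533)·(-115) = 323.79 -0.693 -1.763 = 321.333 m.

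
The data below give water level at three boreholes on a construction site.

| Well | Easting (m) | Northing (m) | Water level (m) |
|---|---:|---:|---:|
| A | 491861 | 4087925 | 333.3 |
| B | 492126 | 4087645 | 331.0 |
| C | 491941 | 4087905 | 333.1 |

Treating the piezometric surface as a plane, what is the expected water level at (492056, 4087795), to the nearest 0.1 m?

332.2 m

Differences from A: to B (Δx, Δy, Δh) = (265, -280, -2.3); to C = (80, -20, -0.2).
Determinant of the coordinate differences = 265·(-20) − 80·(-280) = 17100.
∂h/∂x = [(-2.3)·(-20) − (-0.2)·(-280)] / 17100 = -0.0005848
∂h/∂y = [265·(-0.2) − 80·(-2.3)] / 17100 = +0.007661
h(492056, 4087795) = 333.3 + (-0.0005848)·(195) + (+0.007661)·(-130) = 333.3 -0.114 -0.996 = 332.190 m.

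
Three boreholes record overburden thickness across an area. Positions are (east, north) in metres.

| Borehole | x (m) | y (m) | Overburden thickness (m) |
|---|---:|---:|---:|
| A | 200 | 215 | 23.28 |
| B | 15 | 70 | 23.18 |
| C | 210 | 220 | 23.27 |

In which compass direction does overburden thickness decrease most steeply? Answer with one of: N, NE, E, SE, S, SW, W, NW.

SE

Taking A as reference: B−A = (-185, -145, -0.10); C−A = (10, 5, -0.01).
Determinant of the coordinate differences = (-185)·5 − 10·(-145) = 525.
∂d/∂x = [(-0.10)·5 − (-0.01)·(-145)] / 525 = -0.003714
∂d/∂y = [(-185)·(-0.01) − 10·(-0.10)] / 525 = +0.005429
Steepest decrease is along −∇f = (+0.003714 E, -0.005429 N) → southeast.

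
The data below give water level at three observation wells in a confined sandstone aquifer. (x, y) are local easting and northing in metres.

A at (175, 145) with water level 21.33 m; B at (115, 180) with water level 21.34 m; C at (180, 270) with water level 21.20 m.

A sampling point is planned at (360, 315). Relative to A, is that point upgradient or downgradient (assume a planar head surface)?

Taking A as reference: B−A = (-60, 35, +0.01); C−A = (5, 125, -0.13).
Solve a·Δx + b·Δy = Δh: det = (-60)·125 − 5·35 = -7675.
∂h/∂x = [(+0.01)·125 − (-0.13)·35] / -7675 = -0.0007557
∂h/∂y = [(-60)·(-0.13) − 5·(+0.01)] / -7675 = -0.001010
Head at (360, 315) = 21.33 + (-0.0007557)·(185) + (-0.001010)·(170) = 21.02 m.
That is lower than the 21.33 m at A, so the point is downgradient.

downgradient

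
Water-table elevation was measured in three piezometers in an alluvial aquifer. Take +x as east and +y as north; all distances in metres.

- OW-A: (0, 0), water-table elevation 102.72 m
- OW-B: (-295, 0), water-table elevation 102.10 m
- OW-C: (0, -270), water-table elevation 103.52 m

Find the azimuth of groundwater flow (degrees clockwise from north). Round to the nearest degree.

∂h/∂x = (102.10 − 102.72) / (-295 − 0) = +0.002102
∂h/∂y = (103.52 − 102.72) / (-270 − 0) = -0.002963
Flow direction (−∇h) has components (-0.002102 E, +0.002963 N).
Azimuth = atan2(E, N) = atan2(-0.002102, +0.002963) = 324.7° ≈ 325°.

325°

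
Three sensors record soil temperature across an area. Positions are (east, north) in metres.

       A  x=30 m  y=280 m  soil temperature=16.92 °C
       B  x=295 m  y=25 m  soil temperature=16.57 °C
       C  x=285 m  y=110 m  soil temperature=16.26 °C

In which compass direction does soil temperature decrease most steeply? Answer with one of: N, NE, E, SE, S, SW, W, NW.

NE

Differences from A: to B (Δx, Δy, Δh) = (265, -255, -0.35); to C = (255, -170, -0.66).
Solve a·Δx + b·Δy = ΔT: det = 265·(-170) − 255·(-255) = 19975.
∂T/∂x = [(-0.35)·(-170) − (-0.66)·(-255)] / 19975 = -0.005447
∂T/∂y = [265·(-0.66) − 255·(-0.35)] / 19975 = -0.004288
Steepest decrease is along −∇f = (+0.005447 E, +0.004288 N) → northeast.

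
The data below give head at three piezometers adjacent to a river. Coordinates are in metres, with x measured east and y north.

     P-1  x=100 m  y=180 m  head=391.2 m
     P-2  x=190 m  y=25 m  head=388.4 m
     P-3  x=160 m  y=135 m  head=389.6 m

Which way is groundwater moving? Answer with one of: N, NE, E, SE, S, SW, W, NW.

E

With h = a·x + b·y + c and P-1 as origin, the differences give:
  90·a + (-155)·b = -2.8
  60·a + (-45)·b = -1.6
Eliminate b (×(-45) and ×(-155), subtract): 5250·a = -122.00 → a = ∂h/∂x = -0.02324
Back-substitute: b = ∂h/∂y = +0.004571.
Flow = −∇h = (+0.02324 east, -0.004571 north), which points east.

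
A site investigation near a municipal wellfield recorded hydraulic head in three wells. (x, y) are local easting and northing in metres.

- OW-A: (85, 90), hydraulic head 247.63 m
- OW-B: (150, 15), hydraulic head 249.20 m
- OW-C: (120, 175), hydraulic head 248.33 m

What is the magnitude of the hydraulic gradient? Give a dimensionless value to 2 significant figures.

0.023

Taking OW-A as reference: OW-B−OW-A = (65, -75, +1.57); OW-C−OW-A = (35, 85, +0.70).
Solve a·Δx + b·Δy = Δh: det = 65·85 − 35·(-75) = 8150.
∂h/∂x = [(+1.57)·85 − (+0.70)·(-75)] / 8150 = +0.02282
∂h/∂y = [65·(+0.70) − 35·(+1.57)] / 8150 = -0.001160
|∇h| = √(0.02282² + -0.001160²) = 0.02285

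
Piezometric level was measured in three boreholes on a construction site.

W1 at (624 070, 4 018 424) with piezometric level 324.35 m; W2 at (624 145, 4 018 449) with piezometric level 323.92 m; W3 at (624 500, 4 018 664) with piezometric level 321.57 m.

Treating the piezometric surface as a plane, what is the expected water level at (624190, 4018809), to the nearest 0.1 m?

322.5 m

Three-point gradient (reference W1): Δ to W2 = (75, 25, -0.43), Δ to W3 = (430, 240, -2.78).
∂h/∂x = -0.004648, ∂h/∂y = -0.003255 (det = 7250).
h(624190, 4018809) = 324.35 + (-0.004648)·(120) + (-0.003255)·(385) = 324.35 -0.558 -1.253 = 322.539 m.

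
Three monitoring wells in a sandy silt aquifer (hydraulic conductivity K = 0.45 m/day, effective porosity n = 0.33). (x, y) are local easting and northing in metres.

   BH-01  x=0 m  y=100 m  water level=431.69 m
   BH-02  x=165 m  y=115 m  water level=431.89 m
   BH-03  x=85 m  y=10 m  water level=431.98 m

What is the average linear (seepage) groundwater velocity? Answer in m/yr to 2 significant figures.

1.2 m/yr

Three-point gradient (reference BH-01): Δ to BH-02 = (165, 15, +0.20), Δ to BH-03 = (85, -90, +0.29).
∂h/∂x = +0.001386, ∂h/∂y = -0.001913 (det = -16125).
|∇h| = √(0.001386² + -0.001913²) = 0.002362
Seepage velocity v = K·i/n = 0.45 × 0.002362 / 0.33 = 0.003221 m/day = 1.176 m/yr.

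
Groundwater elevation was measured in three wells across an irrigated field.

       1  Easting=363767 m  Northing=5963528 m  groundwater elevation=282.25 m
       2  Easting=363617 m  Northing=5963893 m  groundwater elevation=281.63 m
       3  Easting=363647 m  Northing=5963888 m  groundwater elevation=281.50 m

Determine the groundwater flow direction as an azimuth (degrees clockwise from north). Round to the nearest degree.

053°

With h = a·x + b·y + c and 1 as origin, the differences give:
  (-150)·a + 365·b = -0.62
  (-120)·a + 360·b = -0.75
Eliminate b (×360 and ×365, subtract): -10200·a = 50.550 → a = ∂h/∂x = -0.004956
Back-substitute: b = ∂h/∂y = -0.003735.
Flow direction (−∇h) has components (+0.004956 E, +0.003735 N).
Azimuth = atan2(E, N) = atan2(+0.004956, +0.003735) = 53.0° ≈ 053°.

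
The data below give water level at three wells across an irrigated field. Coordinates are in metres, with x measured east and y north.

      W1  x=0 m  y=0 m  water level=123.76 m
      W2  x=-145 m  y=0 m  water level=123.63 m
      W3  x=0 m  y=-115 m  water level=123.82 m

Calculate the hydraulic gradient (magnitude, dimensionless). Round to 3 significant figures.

0.00104

∂h/∂x = (123.63 − 123.76) / (-145 − 0) = +0.0008966
∂h/∂y = (123.82 − 123.76) / (-115 − 0) = -0.0005217
|∇h| = √(0.0008966² + -0.0005217²) = 0.001037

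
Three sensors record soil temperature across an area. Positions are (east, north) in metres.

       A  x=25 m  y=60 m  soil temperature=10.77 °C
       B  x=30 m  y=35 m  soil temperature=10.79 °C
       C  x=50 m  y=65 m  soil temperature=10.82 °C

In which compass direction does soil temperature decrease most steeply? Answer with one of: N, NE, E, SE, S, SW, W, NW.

W

With T = a·x + b·y + c and A as origin, the differences give:
  5·a + (-25)·b = +0.02
  25·a + 5·b = +0.05
Eliminate b (×5 and ×(-25), subtract): 650·a = 1.350 → a = ∂T/∂x = +0.002077
Back-substitute: b = ∂T/∂y = -0.0003846.
Steepest decrease is along −∇f = (-0.002077 E, +0.0003846 N) → west.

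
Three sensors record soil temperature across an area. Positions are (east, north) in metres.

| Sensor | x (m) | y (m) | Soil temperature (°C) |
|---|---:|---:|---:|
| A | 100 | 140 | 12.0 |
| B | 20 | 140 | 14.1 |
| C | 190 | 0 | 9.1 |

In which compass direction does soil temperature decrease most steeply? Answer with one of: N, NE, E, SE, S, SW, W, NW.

With T = a·x + b·y + c and A as origin, the differences give:
  (-80)·a + 0·b = +2.1
  90·a + (-140)·b = -2.9
Eliminate b (×(-140) and ×0, subtract): 11200·a = -294.00 → a = ∂T/∂x = -0.02625
Back-substitute: b = ∂T/∂y = +0.003839.
Steepest decrease is along −∇f = (+0.02625 E, -0.003839 N) → east.

E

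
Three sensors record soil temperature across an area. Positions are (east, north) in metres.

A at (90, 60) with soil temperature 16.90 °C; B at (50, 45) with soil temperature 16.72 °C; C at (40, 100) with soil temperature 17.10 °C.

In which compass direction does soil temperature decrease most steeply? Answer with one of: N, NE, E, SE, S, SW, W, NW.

S

Differences from A: to B (Δx, Δy, Δh) = (-40, -15, -0.18); to C = (-50, 40, +0.20).
Determinant of the coordinate differences = (-40)·40 − (-50)·(-15) = -2350.
∂T/∂x = [(-0.18)·40 − (+0.20)·(-15)] / -2350 = +0.001787
∂T/∂y = [(-40)·(+0.20) − (-50)·(-0.18)] / -2350 = +0.007234
Steepest decrease is along −∇f = (-0.001787 E, -0.007234 N) → south.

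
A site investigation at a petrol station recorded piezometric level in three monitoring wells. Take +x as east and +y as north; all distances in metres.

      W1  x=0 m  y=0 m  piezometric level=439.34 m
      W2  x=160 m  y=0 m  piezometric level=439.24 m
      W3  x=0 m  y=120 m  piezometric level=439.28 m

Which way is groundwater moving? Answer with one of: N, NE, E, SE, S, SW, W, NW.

∂h/∂x = (439.24 − 439.34) / (160 − 0) = -0.0006250
∂h/∂y = (439.28 − 439.34) / (120 − 0) = -0.0005000
Flow = −∇h = (+0.0006250 east, +0.0005000 north), which points northeast.

NE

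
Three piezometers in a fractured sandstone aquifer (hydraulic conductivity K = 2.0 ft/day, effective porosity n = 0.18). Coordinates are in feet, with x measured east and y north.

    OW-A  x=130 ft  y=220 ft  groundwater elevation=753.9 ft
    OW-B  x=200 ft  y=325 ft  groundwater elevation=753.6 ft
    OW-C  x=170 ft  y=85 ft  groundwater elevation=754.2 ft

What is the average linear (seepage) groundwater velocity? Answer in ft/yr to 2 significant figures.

With h = a·x + b·y + c and OW-A as origin, the differences give:
  70·a + 105·b = -0.3
  40·a + (-135)·b = +0.3
Eliminate b (×(-135) and ×105, subtract): -13650·a = 9.00 → a = ∂h/∂x = -0.0006593
Back-substitute: b = ∂h/∂y = -0.002418.
|∇h| = √(-0.0006593² + -0.002418²) = 0.002506
Seepage velocity v = K·i/n = 2.0 × 0.002506 / 0.18 = 0.02784 ft/day = 10.17 ft/yr.

10 ft/yr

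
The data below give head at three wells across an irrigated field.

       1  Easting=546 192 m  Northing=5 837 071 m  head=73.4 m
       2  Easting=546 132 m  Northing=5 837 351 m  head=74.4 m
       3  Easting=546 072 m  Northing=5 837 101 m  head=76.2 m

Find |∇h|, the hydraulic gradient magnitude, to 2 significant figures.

Taking 1 as reference: 2−1 = (-60, 280, +1.0); 3−1 = (-120, 30, +2.8).
Determinant of the coordinate differences = (-60)·30 − (-120)·280 = 31800.
∂h/∂x = [(+1.0)·30 − (+2.8)·280] / 31800 = -0.02371
∂h/∂y = [(-60)·(+2.8) − (-120)·(+1.0)] / 31800 = -0.001509
|∇h| = √(-0.02371² + -0.001509²) = 0.02376

0.024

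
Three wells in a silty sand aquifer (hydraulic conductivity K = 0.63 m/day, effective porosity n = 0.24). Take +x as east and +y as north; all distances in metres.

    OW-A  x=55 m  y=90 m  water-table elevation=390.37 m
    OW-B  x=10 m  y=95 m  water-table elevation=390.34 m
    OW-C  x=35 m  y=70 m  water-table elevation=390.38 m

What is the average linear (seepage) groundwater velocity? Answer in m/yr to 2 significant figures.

1.1 m/yr

Taking OW-A as reference: OW-B−OW-A = (-45, 5, -0.03); OW-C−OW-A = (-20, -20, +0.01).
Solve a·Δx + b·Δy = Δh: det = (-45)·(-20) − (-20)·5 = 1000.
∂h/∂x = [(-0.03)·(-20) − (+0.01)·5] / 1000 = +0.0005500
∂h/∂y = [(-45)·(+0.01) − (-20)·(-0.03)] / 1000 = -0.001050
|∇h| = √(0.0005500² + -0.001050²) = 0.001185
Seepage velocity v = K·i/n = 0.63 × 0.001185 / 0.24 = 0.003111 m/day = 1.136 m/yr.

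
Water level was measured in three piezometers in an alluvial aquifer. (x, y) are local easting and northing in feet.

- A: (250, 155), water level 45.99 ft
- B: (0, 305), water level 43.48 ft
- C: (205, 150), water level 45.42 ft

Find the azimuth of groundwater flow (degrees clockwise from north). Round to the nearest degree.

253°

Taking A as reference: B−A = (-250, 150, -2.51); C−A = (-45, -5, -0.57).
Solve a·Δx + b·Δy = Δh: det = (-250)·(-5) − (-45)·150 = 8000.
∂h/∂x = [(-2.51)·(-5) − (-0.57)·150] / 8000 = +0.01226
∂h/∂y = [(-250)·(-0.57) − (-45)·(-2.51)] / 8000 = +0.003694
Flow direction (−∇h) has components (-0.01226 E, -0.003694 N).
Azimuth = atan2(E, N) = atan2(-0.01226, -0.003694) = 253.2° ≈ 253°.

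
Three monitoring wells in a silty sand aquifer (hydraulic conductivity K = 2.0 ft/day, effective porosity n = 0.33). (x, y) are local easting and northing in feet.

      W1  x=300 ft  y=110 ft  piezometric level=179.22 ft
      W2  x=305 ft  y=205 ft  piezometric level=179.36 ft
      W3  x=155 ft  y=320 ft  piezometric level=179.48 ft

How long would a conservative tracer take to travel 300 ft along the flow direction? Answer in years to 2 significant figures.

91 years

Taking W1 as reference: W2−W1 = (5, 95, +0.14); W3−W1 = (-145, 210, +0.26).
Solve a·Δx + b·Δy = Δh: det = 5·210 − (-145)·95 = 14825.
∂h/∂x = [(+0.14)·210 − (+0.26)·95] / 14825 = +0.0003170
∂h/∂y = [5·(+0.26) − (-145)·(+0.14)] / 14825 = +0.001457
|∇h| = √(0.0003170² + 0.001457²) = 0.001491
Seepage velocity v = K·i/n = 2.0 × 0.001491 / 0.33 = 0.009036 ft/day.
t = 300 / 0.009036 = 3.32e+04 days = 90.9 years.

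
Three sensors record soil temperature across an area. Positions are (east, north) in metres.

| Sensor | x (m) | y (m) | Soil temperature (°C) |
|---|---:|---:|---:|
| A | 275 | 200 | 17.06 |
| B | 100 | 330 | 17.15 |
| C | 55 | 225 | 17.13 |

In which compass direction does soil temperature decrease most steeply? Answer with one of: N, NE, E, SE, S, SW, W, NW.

Three-point gradient (reference A): Δ to B = (-175, 130, +0.09), Δ to C = (-220, 25, +0.07).
∂T/∂x = -0.0002828, ∂T/∂y = +0.0003117 (det = 24225).
Steepest decrease is along −∇f = (+0.0002828 E, -0.0003117 N) → southeast.

SE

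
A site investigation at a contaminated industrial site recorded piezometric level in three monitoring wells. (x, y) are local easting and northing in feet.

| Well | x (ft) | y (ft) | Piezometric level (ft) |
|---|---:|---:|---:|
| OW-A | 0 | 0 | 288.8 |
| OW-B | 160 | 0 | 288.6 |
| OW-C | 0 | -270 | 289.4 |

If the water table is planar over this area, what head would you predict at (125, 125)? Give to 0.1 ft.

∂h/∂x = (288.6 − 288.8) / (160 − 0) = -0.001250
∂h/∂y = (289.4 − 288.8) / (-270 − 0) = -0.002222
h(125, 125) = 288.8 + (-0.001250)·(125) + (-0.002222)·(125) = 288.8 -0.156 -0.278 = 288.366 ft.

288.4 ft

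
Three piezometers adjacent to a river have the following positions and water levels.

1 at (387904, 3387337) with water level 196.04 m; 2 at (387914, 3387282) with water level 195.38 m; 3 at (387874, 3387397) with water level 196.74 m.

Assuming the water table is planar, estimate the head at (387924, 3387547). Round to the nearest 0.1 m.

198.6 m

With h = a·x + b·y + c and 1 as origin, the differences give:
  10·a + (-55)·b = -0.66
  (-30)·a + 60·b = +0.70
Eliminate b (×60 and ×(-55), subtract): -1050·a = -1.100 → a = ∂h/∂x = +0.001048
Back-substitute: b = ∂h/∂y = +0.01219.
h(387924, 3387547) = 196.04 + (+0.001048)·(20) + (+0.01219)·(210) = 196.04 +0.021 +2.560 = 198.621 m.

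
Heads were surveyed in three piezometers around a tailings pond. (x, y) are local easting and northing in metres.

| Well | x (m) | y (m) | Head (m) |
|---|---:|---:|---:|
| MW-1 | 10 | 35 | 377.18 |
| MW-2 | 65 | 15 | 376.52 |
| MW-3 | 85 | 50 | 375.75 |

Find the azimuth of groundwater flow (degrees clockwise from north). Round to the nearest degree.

053°

Differences from MW-1: to MW-2 (Δx, Δy, Δh) = (55, -20, -0.66); to MW-3 = (75, 15, -1.43).
Solve a·Δx + b·Δy = Δh: det = 55·15 − 75·(-20) = 2325.
∂h/∂x = [(-0.66)·15 − (-1.43)·(-20)] / 2325 = -0.01656
∂h/∂y = [55·(-1.43) − 75·(-0.66)] / 2325 = -0.01254
Flow direction (−∇h) has components (+0.01656 E, +0.01254 N).
Azimuth = atan2(E, N) = atan2(+0.01656, +0.01254) = 52.9° ≈ 053°.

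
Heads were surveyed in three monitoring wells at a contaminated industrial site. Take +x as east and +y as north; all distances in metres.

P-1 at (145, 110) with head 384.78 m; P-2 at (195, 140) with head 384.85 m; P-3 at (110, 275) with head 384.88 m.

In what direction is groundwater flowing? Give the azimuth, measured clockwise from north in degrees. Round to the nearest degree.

229°

Three-point gradient (reference P-1): Δ to P-2 = (50, 30, +0.07), Δ to P-3 = (-35, 165, +0.10).
∂h/∂x = +0.0009194, ∂h/∂y = +0.0008011 (det = 9300).
Flow direction (−∇h) has components (-0.0009194 E, -0.0008011 N).
Azimuth = atan2(E, N) = atan2(-0.0009194, -0.0008011) = 228.9° ≈ 229°.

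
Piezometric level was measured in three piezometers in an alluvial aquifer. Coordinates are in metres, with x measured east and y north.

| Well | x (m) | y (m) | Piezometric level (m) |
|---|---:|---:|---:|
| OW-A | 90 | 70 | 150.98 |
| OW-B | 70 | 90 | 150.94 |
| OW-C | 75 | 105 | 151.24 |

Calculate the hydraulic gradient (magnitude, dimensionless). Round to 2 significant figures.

0.022

Taking OW-A as reference: OW-B−OW-A = (-20, 20, -0.04); OW-C−OW-A = (-15, 35, +0.26).
Solve a·Δx + b·Δy = Δh: det = (-20)·35 − (-15)·20 = -400.
∂h/∂x = [(-0.04)·35 − (+0.26)·20] / -400 = +0.01650
∂h/∂y = [(-20)·(+0.26) − (-15)·(-0.04)] / -400 = +0.01450
|∇h| = √(0.01650² + 0.01450²) = 0.02197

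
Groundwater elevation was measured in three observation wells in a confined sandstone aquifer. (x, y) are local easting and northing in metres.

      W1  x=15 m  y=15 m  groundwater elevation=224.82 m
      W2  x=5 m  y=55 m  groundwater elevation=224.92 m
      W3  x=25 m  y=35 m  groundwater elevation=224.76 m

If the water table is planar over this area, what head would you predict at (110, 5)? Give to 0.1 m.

224.1 m

Differences from W1: to W2 (Δx, Δy, Δh) = (-10, 40, +0.10); to W3 = (10, 20, -0.06).
Determinant of the coordinate differences = (-10)·20 − 10·40 = -600.
∂h/∂x = [(+0.10)·20 − (-0.06)·40] / -600 = -0.007333
∂h/∂y = [(-10)·(-0.06) − 10·(+0.10)] / -600 = +0.0006667
h(110, 5) = 224.82 + (-0.007333)·(95) + (+0.0006667)·(-10) = 224.82 -0.697 -0.007 = 224.117 m.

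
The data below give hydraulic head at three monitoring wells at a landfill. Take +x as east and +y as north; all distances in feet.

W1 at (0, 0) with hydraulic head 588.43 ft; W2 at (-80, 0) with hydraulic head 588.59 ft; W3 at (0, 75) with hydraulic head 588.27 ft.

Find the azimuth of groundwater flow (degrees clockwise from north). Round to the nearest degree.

∂h/∂x = (588.59 − 588.43) / (-80 − 0) = -0.002000
∂h/∂y = (588.27 − 588.43) / (75 − 0) = -0.002133
Flow direction (−∇h) has components (+0.002000 E, +0.002133 N).
Azimuth = atan2(E, N) = atan2(+0.002000, +0.002133) = 43.2° ≈ 043°.

043°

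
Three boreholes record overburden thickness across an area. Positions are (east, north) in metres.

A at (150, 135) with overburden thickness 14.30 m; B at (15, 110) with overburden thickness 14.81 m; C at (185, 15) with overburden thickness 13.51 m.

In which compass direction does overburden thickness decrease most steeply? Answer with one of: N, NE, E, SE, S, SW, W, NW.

SE

Taking A as reference: B−A = (-135, -25, +0.51); C−A = (35, -120, -0.79).
Solve a·Δx + b·Δy = Δd: det = (-135)·(-120) − 35·(-25) = 17075.
∂d/∂x = [(+0.51)·(-120) − (-0.79)·(-25)] / 17075 = -0.004741
∂d/∂y = [(-135)·(-0.79) − 35·(+0.51)] / 17075 = +0.005201
Steepest decrease is along −∇f = (+0.004741 E, -0.005201 N) → southeast.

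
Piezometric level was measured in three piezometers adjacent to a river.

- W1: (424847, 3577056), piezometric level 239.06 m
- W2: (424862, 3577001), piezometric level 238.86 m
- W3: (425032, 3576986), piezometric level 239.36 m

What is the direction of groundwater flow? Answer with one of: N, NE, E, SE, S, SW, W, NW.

Taking W1 as reference: W2−W1 = (15, -55, -0.20); W3−W1 = (185, -70, +0.30).
Determinant of the coordinate differences = 15·(-70) − 185·(-55) = 9125.
∂h/∂x = [(-0.20)·(-70) − (+0.30)·(-55)] / 9125 = +0.003342
∂h/∂y = [15·(+0.30) − 185·(-0.20)] / 9125 = +0.004548
Flow = −∇h = (-0.003342 east, -0.004548 north), which points southwest.

SW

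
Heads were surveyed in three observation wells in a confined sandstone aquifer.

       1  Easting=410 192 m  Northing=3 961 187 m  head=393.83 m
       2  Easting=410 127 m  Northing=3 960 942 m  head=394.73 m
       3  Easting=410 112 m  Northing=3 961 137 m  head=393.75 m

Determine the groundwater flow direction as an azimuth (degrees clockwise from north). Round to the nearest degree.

320°

Differences from 1: to 2 (Δx, Δy, Δh) = (-65, -245, +0.90); to 3 = (-80, -50, -0.08).
Solve a·Δx + b·Δy = Δh: det = (-65)·(-50) − (-80)·(-245) = -16350.
∂h/∂x = [(+0.90)·(-50) − (-0.08)·(-245)] / -16350 = +0.003951
∂h/∂y = [(-65)·(-0.08) − (-80)·(+0.90)] / -16350 = -0.004722
Flow direction (−∇h) has components (-0.003951 E, +0.004722 N).
Azimuth = atan2(E, N) = atan2(-0.003951, +0.004722) = 320.1° ≈ 320°.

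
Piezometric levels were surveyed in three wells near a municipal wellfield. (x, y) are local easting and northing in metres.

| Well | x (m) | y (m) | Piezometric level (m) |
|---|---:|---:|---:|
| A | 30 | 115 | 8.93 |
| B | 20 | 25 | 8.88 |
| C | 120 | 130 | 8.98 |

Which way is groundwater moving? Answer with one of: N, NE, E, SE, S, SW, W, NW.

SW

Taking A as reference: B−A = (-10, -90, -0.05); C−A = (90, 15, +0.05).
Determinant of the coordinate differences = (-10)·15 − 90·(-90) = 7950.
∂h/∂x = [(-0.05)·15 − (+0.05)·(-90)] / 7950 = +0.0004717
∂h/∂y = [(-10)·(+0.05) − 90·(-0.05)] / 7950 = +0.0005031
Flow = −∇h = (-0.0004717 east, -0.0005031 north), which points southwest.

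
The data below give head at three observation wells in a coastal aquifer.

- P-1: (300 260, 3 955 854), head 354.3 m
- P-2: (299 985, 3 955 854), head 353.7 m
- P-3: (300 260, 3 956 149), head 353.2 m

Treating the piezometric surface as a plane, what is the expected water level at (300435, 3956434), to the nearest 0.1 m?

352.5 m

∂h/∂x = (353.7 − 354.3) / (299985 − 300260) = +0.002182
∂h/∂y = (353.2 − 354.3) / (3956149 − 3955854) = -0.003729
h(300435, 3956434) = 354.3 + (+0.002182)·(175) + (-0.003729)·(580) = 354.3 +0.382 -2.163 = 352.519 m.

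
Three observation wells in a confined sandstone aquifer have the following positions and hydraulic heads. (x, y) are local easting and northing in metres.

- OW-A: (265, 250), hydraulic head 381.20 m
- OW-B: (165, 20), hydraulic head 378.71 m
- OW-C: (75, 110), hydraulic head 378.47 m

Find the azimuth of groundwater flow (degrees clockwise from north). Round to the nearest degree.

234°

With h = a·x + b·y + c and OW-A as origin, the differences give:
  (-100)·a + (-230)·b = -2.49
  (-190)·a + (-140)·b = -2.73
Eliminate b (×(-140) and ×(-230), subtract): -29700·a = -279.300 → a = ∂h/∂x = +0.009404
Back-substitute: b = ∂h/∂y = +0.006737.
Flow direction (−∇h) has components (-0.009404 E, -0.006737 N).
Azimuth = atan2(E, N) = atan2(-0.009404, -0.006737) = 234.4° ≈ 234°.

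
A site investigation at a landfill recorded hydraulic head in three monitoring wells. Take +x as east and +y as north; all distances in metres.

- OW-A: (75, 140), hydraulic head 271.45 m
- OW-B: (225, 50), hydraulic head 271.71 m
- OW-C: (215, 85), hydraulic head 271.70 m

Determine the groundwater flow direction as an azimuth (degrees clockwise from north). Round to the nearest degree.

With h = a·x + b·y + c and OW-A as origin, the differences give:
  150·a + (-90)·b = +0.26
  140·a + (-55)·b = +0.25
Eliminate b (×(-55) and ×(-90), subtract): 4350·a = 8.200 → a = ∂h/∂x = +0.001885
Back-substitute: b = ∂h/∂y = +0.0002529.
Flow direction (−∇h) has components (-0.001885 E, -0.0002529 N).
Azimuth = atan2(E, N) = atan2(-0.001885, -0.0002529) = 262.4° ≈ 262°.

262°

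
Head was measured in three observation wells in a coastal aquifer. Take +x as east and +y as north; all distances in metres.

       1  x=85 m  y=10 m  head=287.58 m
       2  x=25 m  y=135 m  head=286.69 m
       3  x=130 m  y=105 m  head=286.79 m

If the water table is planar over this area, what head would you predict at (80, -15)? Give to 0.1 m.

Differences from 1: to 2 (Δx, Δy, Δh) = (-60, 125, -0.89); to 3 = (45, 95, -0.79).
Determinant of the coordinate differences = (-60)·95 − 45·125 = -11325.
∂h/∂x = [(-0.89)·95 − (-0.79)·125] / -11325 = -0.001254
∂h/∂y = [(-60)·(-0.79) − 45·(-0.89)] / -11325 = -0.007722
h(80, -15) = 287.58 + (-0.001254)·(-5) + (-0.007722)·(-25) = 287.58 +0.006 +0.193 = 287.779 m.

287.8 m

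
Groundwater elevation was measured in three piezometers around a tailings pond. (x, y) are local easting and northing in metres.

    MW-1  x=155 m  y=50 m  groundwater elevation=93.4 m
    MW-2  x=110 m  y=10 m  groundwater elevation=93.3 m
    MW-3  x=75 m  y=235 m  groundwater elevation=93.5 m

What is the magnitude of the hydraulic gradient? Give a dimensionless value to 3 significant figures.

0.00166

With h = a·x + b·y + c and MW-1 as origin, the differences give:
  (-45)·a + (-40)·b = -0.1
  (-80)·a + 185·b = +0.1
Eliminate b (×185 and ×(-40), subtract): -11525·a = -14.50 → a = ∂h/∂x = +0.001258
Back-substitute: b = ∂h/∂y = +0.001085.
|∇h| = √(0.001258² + 0.001085²) = 0.001661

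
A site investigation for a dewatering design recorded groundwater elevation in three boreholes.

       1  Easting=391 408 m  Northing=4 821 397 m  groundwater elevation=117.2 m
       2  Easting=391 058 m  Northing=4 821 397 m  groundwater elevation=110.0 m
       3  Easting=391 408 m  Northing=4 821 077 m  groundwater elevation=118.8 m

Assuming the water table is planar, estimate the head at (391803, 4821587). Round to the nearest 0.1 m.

124.4 m

∂h/∂x = (110.0 − 117.2) / (391058 − 391408) = +0.02057
∂h/∂y = (118.8 − 117.2) / (4821077 − 4821397) = -0.005000
h(391803, 4821587) = 117.2 + (+0.02057)·(395) + (-0.005000)·(190) = 117.2 +8.126 -0.950 = 124.376 m.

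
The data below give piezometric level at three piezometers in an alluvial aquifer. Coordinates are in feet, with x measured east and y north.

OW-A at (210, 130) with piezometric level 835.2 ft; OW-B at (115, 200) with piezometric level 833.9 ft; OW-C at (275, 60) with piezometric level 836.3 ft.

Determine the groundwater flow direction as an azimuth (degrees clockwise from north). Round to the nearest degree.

Taking OW-A as reference: OW-B−OW-A = (-95, 70, -1.3); OW-C−OW-A = (65, -70, +1.1).
Determinant of the coordinate differences = (-95)·(-70) − 65·70 = 2100.
∂h/∂x = [(-1.3)·(-70) − (+1.1)·70] / 2100 = +0.006667
∂h/∂y = [(-95)·(+1.1) − 65·(-1.3)] / 2100 = -0.009524
Flow direction (−∇h) has components (-0.006667 E, +0.009524 N).
Azimuth = atan2(E, N) = atan2(-0.006667, +0.009524) = 325.0° ≈ 325°.

325°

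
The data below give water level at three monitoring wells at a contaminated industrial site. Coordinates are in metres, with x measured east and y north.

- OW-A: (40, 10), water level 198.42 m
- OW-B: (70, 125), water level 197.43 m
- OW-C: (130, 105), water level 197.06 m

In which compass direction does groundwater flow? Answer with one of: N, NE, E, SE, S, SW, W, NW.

With h = a·x + b·y + c and OW-A as origin, the differences give:
  30·a + 115·b = -0.99
  90·a + 95·b = -1.36
Eliminate b (×95 and ×115, subtract): -7500·a = 62.350 → a = ∂h/∂x = -0.008313
Back-substitute: b = ∂h/∂y = -0.006440.
Flow = −∇h = (+0.008313 east, +0.006440 north), which points northeast.

NE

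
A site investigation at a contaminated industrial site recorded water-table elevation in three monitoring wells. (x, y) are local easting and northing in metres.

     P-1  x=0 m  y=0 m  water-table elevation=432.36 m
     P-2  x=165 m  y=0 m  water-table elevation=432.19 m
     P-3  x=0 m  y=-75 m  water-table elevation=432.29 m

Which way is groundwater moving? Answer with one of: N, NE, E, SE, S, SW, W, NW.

SE

∂h/∂x = (432.19 − 432.36) / (165 − 0) = -0.001030
∂h/∂y = (432.29 − 432.36) / (-75 − 0) = +0.0009333
Flow = −∇h = (+0.001030 east, -0.0009333 north), which points southeast.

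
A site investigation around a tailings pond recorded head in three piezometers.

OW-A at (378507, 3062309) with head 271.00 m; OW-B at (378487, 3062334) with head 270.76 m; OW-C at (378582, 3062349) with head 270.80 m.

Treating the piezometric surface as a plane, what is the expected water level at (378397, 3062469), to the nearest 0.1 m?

269.5 m

Differences from OW-A: to OW-B (Δx, Δy, Δh) = (-20, 25, -0.24); to OW-C = (75, 40, -0.20).
Solve a·Δx + b·Δy = Δh: det = (-20)·40 − 75·25 = -2675.
∂h/∂x = [(-0.24)·40 − (-0.20)·25] / -2675 = +0.001720
∂h/∂y = [(-20)·(-0.20) − 75·(-0.24)] / -2675 = -0.008224
h(378397, 3062469) = 271.00 + (+0.001720)·(-110) + (-0.008224)·(160) = 271.00 -0.189 -1.316 = 269.495 m.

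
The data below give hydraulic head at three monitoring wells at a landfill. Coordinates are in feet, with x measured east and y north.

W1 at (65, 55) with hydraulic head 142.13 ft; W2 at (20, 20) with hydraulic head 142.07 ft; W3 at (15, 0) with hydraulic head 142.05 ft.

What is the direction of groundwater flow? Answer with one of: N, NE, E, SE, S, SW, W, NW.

SW

With h = a·x + b·y + c and W1 as origin, the differences give:
  (-45)·a + (-35)·b = -0.06
  (-50)·a + (-55)·b = -0.08
Eliminate b (×(-55) and ×(-35), subtract): 725·a = 0.500 → a = ∂h/∂x = +0.0006897
Back-substitute: b = ∂h/∂y = +0.0008276.
Flow = −∇h = (-0.0006897 east, -0.0008276 north), which points southwest.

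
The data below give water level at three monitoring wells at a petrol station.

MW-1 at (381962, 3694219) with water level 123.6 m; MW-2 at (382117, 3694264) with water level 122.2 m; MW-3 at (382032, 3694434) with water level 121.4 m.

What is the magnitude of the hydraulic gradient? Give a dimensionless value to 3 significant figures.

Taking MW-1 as reference: MW-2−MW-1 = (155, 45, -1.4); MW-3−MW-1 = (70, 215, -2.2).
Determinant of the coordinate differences = 155·215 − 70·45 = 30175.
∂h/∂x = [(-1.4)·215 − (-2.2)·45] / 30175 = -0.006694
∂h/∂y = [155·(-2.2) − 70·(-1.4)] / 30175 = -0.008053
|∇h| = √(-0.006694² + -0.008053²) = 0.01047

0.0105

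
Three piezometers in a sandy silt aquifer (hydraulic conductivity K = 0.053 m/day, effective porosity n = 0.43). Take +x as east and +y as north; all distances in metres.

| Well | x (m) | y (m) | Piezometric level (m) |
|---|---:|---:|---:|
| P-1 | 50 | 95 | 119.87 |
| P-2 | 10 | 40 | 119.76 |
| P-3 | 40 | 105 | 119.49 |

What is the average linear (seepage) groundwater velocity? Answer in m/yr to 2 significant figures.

1.2 m/yr

Three-point gradient (reference P-1): Δ to P-2 = (-40, -55, -0.11), Δ to P-3 = (-10, 10, -0.38).
∂h/∂x = +0.02316, ∂h/∂y = -0.01484 (det = -950).
|∇h| = √(0.02316² + -0.01484²) = 0.02751
Seepage velocity v = K·i/n = 0.053 × 0.02751 / 0.43 = 0.003391 m/day = 1.239 m/yr.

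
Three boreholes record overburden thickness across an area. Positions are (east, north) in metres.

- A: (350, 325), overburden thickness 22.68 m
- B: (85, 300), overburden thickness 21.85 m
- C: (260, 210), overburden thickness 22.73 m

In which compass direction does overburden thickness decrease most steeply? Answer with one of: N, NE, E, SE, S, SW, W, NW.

Taking A as reference: B−A = (-265, -25, -0.83); C−A = (-90, -115, +0.05).
Determinant of the coordinate differences = (-265)·(-115) − (-90)·(-25) = 28225.
∂d/∂x = [(-0.83)·(-115) − (+0.05)·(-25)] / 28225 = +0.003426
∂d/∂y = [(-265)·(+0.05) − (-90)·(-0.83)] / 28225 = -0.003116
Steepest decrease is along −∇f = (-0.003426 E, +0.003116 N) → northwest.

NW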